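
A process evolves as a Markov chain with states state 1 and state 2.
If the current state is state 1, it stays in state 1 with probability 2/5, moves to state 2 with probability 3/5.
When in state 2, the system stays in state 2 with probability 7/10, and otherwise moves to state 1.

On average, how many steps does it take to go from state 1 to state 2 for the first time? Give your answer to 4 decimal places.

1.6667

Let t(s) be the expected number of steps to first reach state 2 from state s, with t(state 2) = 0. Conditioning on the first step:
t(state 1) = 1 + 0.4·t(state 1)
Solving: t(state 1) = 1.6667.
Expected steps from state 1 to state 2: 1.6667.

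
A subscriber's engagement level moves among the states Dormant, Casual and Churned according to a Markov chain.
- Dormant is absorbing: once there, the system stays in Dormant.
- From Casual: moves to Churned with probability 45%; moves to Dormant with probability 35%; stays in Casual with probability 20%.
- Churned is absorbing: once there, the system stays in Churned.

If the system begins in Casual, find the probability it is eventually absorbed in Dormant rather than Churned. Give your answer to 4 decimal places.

0.4375

Let h(s) be the probability of absorption at Dormant starting from transient state s. Then h(Dormant) = 1 and h(Churned) = 0. By first-step analysis:
h(Casual) = 0.35·1 + 0.2·h(Casual) + 0.45·0
Solving: h(Casual) = 0.4375.
Starting from Casual, the probability is 0.4375.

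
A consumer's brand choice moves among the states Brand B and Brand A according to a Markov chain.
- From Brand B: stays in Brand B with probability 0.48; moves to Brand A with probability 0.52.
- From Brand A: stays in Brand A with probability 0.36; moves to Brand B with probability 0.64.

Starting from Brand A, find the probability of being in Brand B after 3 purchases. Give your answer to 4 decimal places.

0.5540

Propagate the distribution vector 3 purchases from Brand A.
After 0 purchases: (0.0000, 1.0000)
After 1 purchase: (0.6400, 0.3600)
After 2 purchases: (0.5376, 0.4624)
After 3 purchases: (0.5540, 0.4460)
P(in Brand B after 3 purchases) = 0.5540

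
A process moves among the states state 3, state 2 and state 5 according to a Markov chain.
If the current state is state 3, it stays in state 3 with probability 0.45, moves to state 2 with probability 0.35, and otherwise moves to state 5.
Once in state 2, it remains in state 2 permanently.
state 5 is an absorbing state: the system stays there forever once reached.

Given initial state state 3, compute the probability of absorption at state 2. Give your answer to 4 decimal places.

0.6364

Let h(s) be the probability of absorption at state 2 starting from transient state s. Then h(state 2) = 1 and h(state 5) = 0. By first-step analysis:
h(state 3) = 0.45·h(state 3) + 0.35·1 + 0.2·0
Solving: h(state 3) = 0.6364.
Starting from state 3, the probability is 0.6364.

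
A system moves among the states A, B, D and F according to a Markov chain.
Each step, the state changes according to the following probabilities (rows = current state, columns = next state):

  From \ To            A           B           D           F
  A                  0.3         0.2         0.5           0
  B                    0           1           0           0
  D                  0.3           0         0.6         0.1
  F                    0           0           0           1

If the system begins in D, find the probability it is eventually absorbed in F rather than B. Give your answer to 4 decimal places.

Let h(s) be the probability of absorption at F starting from transient state s. Then h(F) = 1 and h(B) = 0. By first-step analysis:
h(A) = 0.3·h(A) + 0.2·0 + 0.5·h(D)
h(D) = 0.3·h(A) + 0.6·h(D) + 0.1·1
Solving: h(A) = 0.3846, h(D) = 0.5385.
Starting from D, the probability is 0.5385.

0.5385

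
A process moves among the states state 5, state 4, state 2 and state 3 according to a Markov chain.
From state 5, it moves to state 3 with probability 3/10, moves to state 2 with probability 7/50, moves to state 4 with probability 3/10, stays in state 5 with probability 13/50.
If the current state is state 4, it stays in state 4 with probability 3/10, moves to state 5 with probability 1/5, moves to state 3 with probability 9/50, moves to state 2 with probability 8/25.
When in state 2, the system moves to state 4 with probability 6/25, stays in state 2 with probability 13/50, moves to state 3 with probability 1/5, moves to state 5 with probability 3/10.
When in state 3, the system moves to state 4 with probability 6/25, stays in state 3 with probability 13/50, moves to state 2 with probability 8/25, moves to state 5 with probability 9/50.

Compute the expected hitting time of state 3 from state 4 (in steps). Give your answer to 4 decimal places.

Let t(s) be the expected number of steps to first reach state 3 from state s, with t(state 3) = 0. Conditioning on the first step:
t(state 5) = 1 + 0.26·t(state 5) + 0.3·t(state 4) + 0.14·t(state 2)
t(state 4) = 1 + 0.2·t(state 5) + 0.3·t(state 4) + 0.32·t(state 2)
t(state 2) = 1 + 0.3·t(state 5) + 0.24·t(state 4) + 0.26·t(state 2)
Solving: t(state 5) = 4.1019, t(state 4) = 4.6710, t(state 2) = 4.5292.
Expected steps from state 4 to state 3: 4.6710.

4.6710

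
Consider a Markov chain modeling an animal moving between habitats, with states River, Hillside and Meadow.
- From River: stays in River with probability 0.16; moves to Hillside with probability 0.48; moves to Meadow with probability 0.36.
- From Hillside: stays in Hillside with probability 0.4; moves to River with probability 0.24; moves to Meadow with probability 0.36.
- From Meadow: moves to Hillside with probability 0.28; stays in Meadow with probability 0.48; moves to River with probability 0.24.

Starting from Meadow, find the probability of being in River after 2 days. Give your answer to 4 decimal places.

Sum over the intermediate state after 1 day:
P = P(Meadow→River)·P(River→River) + P(Meadow→Hillside)·P(Hillside→River) + P(Meadow→Meadow)·P(Meadow→River)
  = 0.24×0.16 + 0.28×0.24 + 0.48×0.24
  = 0.0384 + 0.0672 + 0.1152 = 0.2208

0.2208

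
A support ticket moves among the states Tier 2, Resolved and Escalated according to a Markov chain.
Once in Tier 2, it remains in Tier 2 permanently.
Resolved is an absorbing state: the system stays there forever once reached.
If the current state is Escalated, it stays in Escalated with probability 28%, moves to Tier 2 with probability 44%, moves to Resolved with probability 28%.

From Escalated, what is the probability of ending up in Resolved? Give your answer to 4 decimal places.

0.3889

Let h(s) be the probability of absorption at Resolved starting from transient state s. Then h(Resolved) = 1 and h(Tier 2) = 0. By first-step analysis:
h(Escalated) = 0.44·0 + 0.28·1 + 0.28·h(Escalated)
Solving: h(Escalated) = 0.3889.
Starting from Escalated, the probability is 0.3889.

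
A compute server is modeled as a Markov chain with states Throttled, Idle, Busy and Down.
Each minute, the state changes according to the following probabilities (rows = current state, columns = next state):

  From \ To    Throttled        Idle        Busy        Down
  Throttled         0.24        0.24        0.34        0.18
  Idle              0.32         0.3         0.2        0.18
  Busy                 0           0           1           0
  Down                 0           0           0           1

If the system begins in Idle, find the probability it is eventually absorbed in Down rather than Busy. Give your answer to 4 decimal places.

Let h(s) be the probability of absorption at Down starting from transient state s. Then h(Down) = 1 and h(Busy) = 0. By first-step analysis:
h(Throttled) = 0.24·h(Throttled) + 0.24·h(Idle) + 0.34·0 + 0.18·1
h(Idle) = 0.32·h(Throttled) + 0.3·h(Idle) + 0.2·0 + 0.18·1
Solving: h(Throttled) = 0.3717, h(Idle) = 0.4271.
Starting from Idle, the probability is 0.4271.

0.4271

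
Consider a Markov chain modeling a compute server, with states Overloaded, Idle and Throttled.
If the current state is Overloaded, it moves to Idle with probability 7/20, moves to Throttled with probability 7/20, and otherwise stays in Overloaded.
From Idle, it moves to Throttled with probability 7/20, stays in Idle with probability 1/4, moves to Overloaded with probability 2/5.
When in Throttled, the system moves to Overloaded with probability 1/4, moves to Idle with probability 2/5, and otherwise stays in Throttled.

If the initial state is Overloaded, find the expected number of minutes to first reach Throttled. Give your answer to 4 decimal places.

2.8571

Let t(s) be the expected number of minutes to first reach Throttled from state s, with t(Throttled) = 0. Conditioning on the first minute:
t(Overloaded) = 1 + 0.3·t(Overloaded) + 0.35·t(Idle)
t(Idle) = 1 + 0.4·t(Overloaded) + 0.25·t(Idle)
Solving: t(Overloaded) = 2.8571, t(Idle) = 2.8571.
Expected minutes from Overloaded to Throttled: 2.8571.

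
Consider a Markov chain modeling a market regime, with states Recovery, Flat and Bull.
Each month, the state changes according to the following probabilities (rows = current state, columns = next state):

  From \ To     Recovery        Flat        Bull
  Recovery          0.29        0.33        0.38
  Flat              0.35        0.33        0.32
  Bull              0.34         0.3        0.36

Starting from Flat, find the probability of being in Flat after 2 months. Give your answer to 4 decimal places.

0.3204

Sum over the intermediate state after 1 month:
P = P(Flat→Recovery)·P(Recovery→Flat) + P(Flat→Flat)·P(Flat→Flat) + P(Flat→Bull)·P(Bull→Flat)
  = 0.35×0.33 + 0.33×0.33 + 0.32×0.3
  = 0.1155 + 0.1089 + 0.0960 = 0.3204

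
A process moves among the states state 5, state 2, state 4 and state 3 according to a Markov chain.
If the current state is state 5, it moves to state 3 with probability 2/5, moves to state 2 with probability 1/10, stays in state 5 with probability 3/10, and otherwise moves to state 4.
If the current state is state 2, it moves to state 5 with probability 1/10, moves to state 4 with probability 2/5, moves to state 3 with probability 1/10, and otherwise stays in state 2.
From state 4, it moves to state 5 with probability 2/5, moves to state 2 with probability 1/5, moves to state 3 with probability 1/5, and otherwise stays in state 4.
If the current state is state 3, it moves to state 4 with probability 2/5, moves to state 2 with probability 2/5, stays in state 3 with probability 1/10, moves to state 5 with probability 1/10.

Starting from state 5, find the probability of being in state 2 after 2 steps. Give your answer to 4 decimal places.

Propagate the distribution vector 2 steps from state 5.
After 0 steps: (1.0000, 0.0000, 0.0000, 0.0000)
After 1 step: (0.3000, 0.1000, 0.2000, 0.4000)
After 2 steps: (0.2200, 0.2700, 0.3000, 0.2100)
P(in state 2 after 2 steps) = 0.2700

0.2700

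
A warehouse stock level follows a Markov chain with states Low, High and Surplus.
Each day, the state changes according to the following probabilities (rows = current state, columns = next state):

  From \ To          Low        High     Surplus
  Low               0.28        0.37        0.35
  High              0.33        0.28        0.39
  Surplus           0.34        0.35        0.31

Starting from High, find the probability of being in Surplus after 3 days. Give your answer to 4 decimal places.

0.3497

Propagate the distribution vector 3 days from High.
After 0 days: (0.0000, 1.0000, 0.0000)
After 1 day: (0.3300, 0.2800, 0.3900)
After 2 days: (0.3174, 0.3370, 0.3456)
After 3 days: (0.3176, 0.3328, 0.3497)
P(in Surplus after 3 days) = 0.3497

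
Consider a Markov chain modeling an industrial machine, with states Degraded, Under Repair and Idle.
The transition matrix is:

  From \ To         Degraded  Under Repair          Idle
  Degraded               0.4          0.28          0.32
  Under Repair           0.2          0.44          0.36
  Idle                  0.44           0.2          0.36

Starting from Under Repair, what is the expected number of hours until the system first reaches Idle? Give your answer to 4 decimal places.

2.8571

Let t(s) be the expected number of hours to first reach Idle from state s, with t(Idle) = 0. Conditioning on the first hour:
t(Degraded) = 1 + 0.4·t(Degraded) + 0.28·t(Under Repair)
t(Under Repair) = 1 + 0.2·t(Degraded) + 0.44·t(Under Repair)
Solving: t(Degraded) = 3.0000, t(Under Repair) = 2.8571.
Expected hours from Under Repair to Idle: 2.8571.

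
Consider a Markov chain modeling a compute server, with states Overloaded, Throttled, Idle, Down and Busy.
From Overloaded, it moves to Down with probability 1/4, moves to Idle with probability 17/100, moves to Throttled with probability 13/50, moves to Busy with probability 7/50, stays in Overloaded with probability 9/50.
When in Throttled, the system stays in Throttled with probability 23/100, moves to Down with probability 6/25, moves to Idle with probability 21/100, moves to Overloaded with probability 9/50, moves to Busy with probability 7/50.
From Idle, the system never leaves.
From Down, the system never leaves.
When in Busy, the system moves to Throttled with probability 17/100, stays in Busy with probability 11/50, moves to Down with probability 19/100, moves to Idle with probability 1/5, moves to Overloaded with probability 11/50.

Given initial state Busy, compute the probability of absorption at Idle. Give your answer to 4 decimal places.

Let h(s) be the probability of absorption at Idle starting from transient state s. Then h(Idle) = 1 and h(Down) = 0. By first-step analysis:
h(Overloaded) = 0.18·h(Overloaded) + 0.26·h(Throttled) + 0.17·1 + 0.25·0 + 0.14·h(Busy)
h(Throttled) = 0.18·h(Overloaded) + 0.23·h(Throttled) + 0.21·1 + 0.24·0 + 0.14·h(Busy)
h(Busy) = 0.22·h(Overloaded) + 0.17·h(Throttled) + 0.2·1 + 0.19·0 + 0.22·h(Busy)
Solving: h(Overloaded) = 0.4357, h(Throttled) = 0.4618, h(Busy) = 0.4800.
Starting from Busy, the probability is 0.4800.

0.4800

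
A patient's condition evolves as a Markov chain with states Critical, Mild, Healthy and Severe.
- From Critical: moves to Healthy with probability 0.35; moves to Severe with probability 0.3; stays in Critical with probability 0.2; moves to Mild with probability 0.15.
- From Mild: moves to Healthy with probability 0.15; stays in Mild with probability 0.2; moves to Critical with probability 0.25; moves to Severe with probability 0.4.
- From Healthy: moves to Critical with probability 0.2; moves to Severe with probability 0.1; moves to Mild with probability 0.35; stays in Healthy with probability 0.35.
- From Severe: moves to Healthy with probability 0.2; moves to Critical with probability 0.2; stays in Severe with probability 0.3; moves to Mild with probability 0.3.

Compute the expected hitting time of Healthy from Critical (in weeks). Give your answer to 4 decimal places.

Let t(s) be the expected number of weeks to first reach Healthy from state s, with t(Healthy) = 0. Conditioning on the first week:
t(Critical) = 1 + 0.2·t(Critical) + 0.15·t(Mild) + 0.3·t(Severe)
t(Mild) = 1 + 0.25·t(Critical) + 0.2·t(Mild) + 0.4·t(Severe)
t(Severe) = 1 + 0.2·t(Critical) + 0.3·t(Mild) + 0.3·t(Severe)
Solving: t(Critical) = 3.8438, t(Mild) = 4.7276, t(Severe) = 4.5529.
Expected weeks from Critical to Healthy: 3.8438.

3.8438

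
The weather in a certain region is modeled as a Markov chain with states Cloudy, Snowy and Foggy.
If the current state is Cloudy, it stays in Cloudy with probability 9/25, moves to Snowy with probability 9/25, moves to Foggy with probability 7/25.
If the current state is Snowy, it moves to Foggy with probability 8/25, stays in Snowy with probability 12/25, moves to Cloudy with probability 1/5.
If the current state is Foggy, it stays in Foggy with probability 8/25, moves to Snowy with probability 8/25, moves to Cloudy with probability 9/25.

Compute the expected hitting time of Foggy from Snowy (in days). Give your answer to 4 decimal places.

3.2209

Let t(s) be the expected number of days to first reach Foggy from state s, with t(Foggy) = 0. Conditioning on the first day:
t(Cloudy) = 1 + 0.36·t(Cloudy) + 0.36·t(Snowy)
t(Snowy) = 1 + 0.2·t(Cloudy) + 0.48·t(Snowy)
Solving: t(Cloudy) = 3.3742, t(Snowy) = 3.2209.
Expected days from Snowy to Foggy: 3.2209.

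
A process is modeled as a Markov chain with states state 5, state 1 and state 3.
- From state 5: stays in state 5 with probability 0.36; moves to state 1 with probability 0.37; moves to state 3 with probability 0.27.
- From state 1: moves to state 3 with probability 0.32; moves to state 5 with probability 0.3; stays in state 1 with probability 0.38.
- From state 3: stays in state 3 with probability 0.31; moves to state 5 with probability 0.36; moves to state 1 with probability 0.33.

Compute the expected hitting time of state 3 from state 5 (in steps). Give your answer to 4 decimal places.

3.4640

Let t(s) be the expected number of steps to first reach state 3 from state s, with t(state 3) = 0. Conditioning on the first step:
t(state 5) = 1 + 0.36·t(state 5) + 0.37·t(state 1)
t(state 1) = 1 + 0.3·t(state 5) + 0.38·t(state 1)
Solving: t(state 5) = 3.4640, t(state 1) = 3.2890.
Expected steps from state 5 to state 3: 3.4640.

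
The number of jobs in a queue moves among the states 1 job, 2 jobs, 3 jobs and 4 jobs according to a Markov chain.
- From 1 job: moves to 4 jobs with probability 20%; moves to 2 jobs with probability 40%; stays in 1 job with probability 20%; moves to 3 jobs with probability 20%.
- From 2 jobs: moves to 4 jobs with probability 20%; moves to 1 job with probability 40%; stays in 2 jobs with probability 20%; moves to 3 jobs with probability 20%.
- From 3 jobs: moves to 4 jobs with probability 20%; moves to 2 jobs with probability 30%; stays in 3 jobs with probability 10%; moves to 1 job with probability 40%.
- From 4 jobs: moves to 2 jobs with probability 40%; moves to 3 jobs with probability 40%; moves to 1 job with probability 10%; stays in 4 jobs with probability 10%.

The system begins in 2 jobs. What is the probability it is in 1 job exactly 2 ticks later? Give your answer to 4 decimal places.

0.2600

Propagate the distribution vector 2 ticks from 2 jobs.
After 0 ticks: (0.0000, 1.0000, 0.0000, 0.0000)
After 1 tick: (0.4000, 0.2000, 0.2000, 0.2000)
After 2 ticks: (0.2600, 0.3400, 0.2200, 0.1800)
P(in 1 job after 2 ticks) = 0.2600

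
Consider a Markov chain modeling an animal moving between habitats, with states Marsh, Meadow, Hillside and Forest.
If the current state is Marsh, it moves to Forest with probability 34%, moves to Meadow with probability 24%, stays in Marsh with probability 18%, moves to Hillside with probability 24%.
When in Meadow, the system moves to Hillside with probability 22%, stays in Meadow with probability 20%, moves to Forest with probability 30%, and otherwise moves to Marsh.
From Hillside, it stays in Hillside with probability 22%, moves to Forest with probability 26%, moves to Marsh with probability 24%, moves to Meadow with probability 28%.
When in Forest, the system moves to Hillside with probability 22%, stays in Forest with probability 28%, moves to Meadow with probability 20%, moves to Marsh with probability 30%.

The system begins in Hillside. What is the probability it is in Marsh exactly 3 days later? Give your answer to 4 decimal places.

Propagate the distribution vector 3 days from Hillside.
After 0 days: (0.0000, 0.0000, 1.0000, 0.0000)
After 1 day: (0.2400, 0.2800, 0.2200, 0.2600)
After 2 days: (0.2524, 0.2272, 0.2248, 0.2956)
After 3 days: (0.2517, 0.2281, 0.2250, 0.2952)
P(in Marsh after 3 days) = 0.2517

0.2517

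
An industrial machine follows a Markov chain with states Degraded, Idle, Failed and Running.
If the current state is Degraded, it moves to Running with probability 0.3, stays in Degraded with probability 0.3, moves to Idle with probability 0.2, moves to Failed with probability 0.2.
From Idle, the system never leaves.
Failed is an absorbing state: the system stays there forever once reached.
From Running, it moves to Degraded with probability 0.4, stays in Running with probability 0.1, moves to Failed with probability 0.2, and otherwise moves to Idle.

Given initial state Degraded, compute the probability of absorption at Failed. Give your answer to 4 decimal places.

0.4706

Let h(s) be the probability of absorption at Failed starting from transient state s. Then h(Failed) = 1 and h(Idle) = 0. By first-step analysis:
h(Degraded) = 0.3·h(Degraded) + 0.2·0 + 0.2·1 + 0.3·h(Running)
h(Running) = 0.4·h(Degraded) + 0.3·0 + 0.2·1 + 0.1·h(Running)
Solving: h(Degraded) = 0.4706, h(Running) = 0.4314.
Starting from Degraded, the probability is 0.4706.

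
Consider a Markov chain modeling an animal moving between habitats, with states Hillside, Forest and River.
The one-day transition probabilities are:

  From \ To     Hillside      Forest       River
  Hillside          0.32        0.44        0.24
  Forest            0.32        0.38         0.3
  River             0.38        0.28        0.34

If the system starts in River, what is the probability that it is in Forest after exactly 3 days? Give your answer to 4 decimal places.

Propagate the distribution vector 3 days from River.
After 0 days: (0.0000, 0.0000, 1.0000)
After 1 day: (0.3800, 0.2800, 0.3400)
After 2 days: (0.3404, 0.3688, 0.2908)
After 3 days: (0.3374, 0.3713, 0.2912)
P(in Forest after 3 days) = 0.3713

0.3713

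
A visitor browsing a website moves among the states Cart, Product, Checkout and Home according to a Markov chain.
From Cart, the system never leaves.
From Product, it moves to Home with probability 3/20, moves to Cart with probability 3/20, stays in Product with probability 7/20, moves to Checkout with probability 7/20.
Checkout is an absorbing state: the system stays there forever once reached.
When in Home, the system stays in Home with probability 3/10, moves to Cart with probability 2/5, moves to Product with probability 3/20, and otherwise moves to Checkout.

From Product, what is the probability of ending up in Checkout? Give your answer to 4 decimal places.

Let h(s) be the probability of absorption at Checkout starting from transient state s. Then h(Checkout) = 1 and h(Cart) = 0. By first-step analysis:
h(Product) = 0.15·0 + 0.35·h(Product) + 0.35·1 + 0.15·h(Home)
h(Home) = 0.4·0 + 0.15·h(Product) + 0.15·1 + 0.3·h(Home)
Solving: h(Product) = 0.6185, h(Home) = 0.3468.
Starting from Product, the probability is 0.6185.

0.6185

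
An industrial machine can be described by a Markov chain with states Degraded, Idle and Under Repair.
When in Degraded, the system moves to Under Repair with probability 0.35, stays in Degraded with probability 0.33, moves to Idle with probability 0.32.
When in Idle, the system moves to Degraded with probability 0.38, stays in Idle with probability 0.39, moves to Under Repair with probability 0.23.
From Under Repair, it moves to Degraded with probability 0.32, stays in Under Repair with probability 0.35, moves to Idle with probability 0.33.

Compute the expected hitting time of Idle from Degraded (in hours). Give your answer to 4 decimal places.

3.0912

Let t(s) be the expected number of hours to first reach Idle from state s, with t(Idle) = 0. Conditioning on the first hour:
t(Degraded) = 1 + 0.33·t(Degraded) + 0.35·t(Under Repair)
t(Under Repair) = 1 + 0.32·t(Degraded) + 0.35·t(Under Repair)
Solving: t(Degraded) = 3.0912, t(Under Repair) = 3.0603.
Expected hours from Degraded to Idle: 3.0912.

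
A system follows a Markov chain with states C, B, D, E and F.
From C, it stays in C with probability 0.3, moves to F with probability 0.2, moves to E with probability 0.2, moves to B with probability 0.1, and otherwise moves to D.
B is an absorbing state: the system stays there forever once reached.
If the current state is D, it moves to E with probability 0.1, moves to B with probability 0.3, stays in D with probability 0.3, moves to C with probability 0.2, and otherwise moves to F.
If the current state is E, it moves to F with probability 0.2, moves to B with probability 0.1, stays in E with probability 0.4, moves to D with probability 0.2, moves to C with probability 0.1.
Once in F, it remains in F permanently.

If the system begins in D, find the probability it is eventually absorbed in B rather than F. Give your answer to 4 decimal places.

0.6207

Let h(s) be the probability of absorption at B starting from transient state s. Then h(B) = 1 and h(F) = 0. By first-step analysis:
h(C) = 0.3·h(C) + 0.1·1 + 0.2·h(D) + 0.2·h(E) + 0.2·0
h(D) = 0.2·h(C) + 0.3·1 + 0.3·h(D) + 0.1·h(E) + 0.1·0
h(E) = 0.1·h(C) + 0.1·1 + 0.2·h(D) + 0.4·h(E) + 0.2·0
Solving: h(C) = 0.4483, h(D) = 0.6207, h(E) = 0.4483.
Starting from D, the probability is 0.6207.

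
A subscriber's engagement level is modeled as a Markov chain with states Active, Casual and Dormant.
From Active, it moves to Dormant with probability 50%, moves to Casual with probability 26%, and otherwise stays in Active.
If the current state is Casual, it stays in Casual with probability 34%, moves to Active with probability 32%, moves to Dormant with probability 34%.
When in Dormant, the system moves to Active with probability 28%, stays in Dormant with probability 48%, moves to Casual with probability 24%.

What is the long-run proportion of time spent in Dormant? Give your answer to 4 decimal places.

Let the stationary distribution be π with π = πP and π_1 + π_2 + π_3 = 1.
π_1 = 0.24·π_1 + 0.32·π_2 + 0.28·π_3
π_2 = 0.26·π_1 + 0.34·π_2 + 0.24·π_3
Solving with the normalization constraint gives π = (0.2797, 0.2729, 0.4474).
So the stationary probability of Dormant is 0.4474.

0.4474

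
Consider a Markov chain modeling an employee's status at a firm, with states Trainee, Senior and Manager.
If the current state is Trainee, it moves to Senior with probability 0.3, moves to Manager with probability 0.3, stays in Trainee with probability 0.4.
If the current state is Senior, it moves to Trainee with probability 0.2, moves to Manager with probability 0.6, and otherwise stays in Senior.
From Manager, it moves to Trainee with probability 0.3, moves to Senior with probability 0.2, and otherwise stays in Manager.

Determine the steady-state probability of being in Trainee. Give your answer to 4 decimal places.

Let the stationary distribution be π with π = πP and π_1 + π_2 + π_3 = 1.
π_1 = 0.4·π_1 + 0.2·π_2 + 0.3·π_3
π_2 = 0.3·π_1 + 0.2·π_2 + 0.2·π_3
Solving with the normalization constraint gives π = (0.3077, 0.2308, 0.4615).
So the stationary probability of Trainee is 0.3077.

0.3077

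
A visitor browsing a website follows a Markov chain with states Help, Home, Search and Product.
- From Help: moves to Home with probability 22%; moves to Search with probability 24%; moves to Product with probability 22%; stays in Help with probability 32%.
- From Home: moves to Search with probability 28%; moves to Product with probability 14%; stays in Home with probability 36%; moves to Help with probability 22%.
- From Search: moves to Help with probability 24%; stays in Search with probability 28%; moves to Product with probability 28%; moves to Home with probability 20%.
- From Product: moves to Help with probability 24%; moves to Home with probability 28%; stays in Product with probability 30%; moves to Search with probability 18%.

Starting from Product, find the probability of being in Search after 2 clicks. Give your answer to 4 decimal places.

0.2404

Propagate the distribution vector 2 clicks from Product.
After 0 clicks: (0.0000, 0.0000, 0.0000, 1.0000)
After 1 click: (0.2400, 0.2800, 0.1800, 0.3000)
After 2 clicks: (0.2536, 0.2736, 0.2404, 0.2324)
P(in Search after 2 clicks) = 0.2404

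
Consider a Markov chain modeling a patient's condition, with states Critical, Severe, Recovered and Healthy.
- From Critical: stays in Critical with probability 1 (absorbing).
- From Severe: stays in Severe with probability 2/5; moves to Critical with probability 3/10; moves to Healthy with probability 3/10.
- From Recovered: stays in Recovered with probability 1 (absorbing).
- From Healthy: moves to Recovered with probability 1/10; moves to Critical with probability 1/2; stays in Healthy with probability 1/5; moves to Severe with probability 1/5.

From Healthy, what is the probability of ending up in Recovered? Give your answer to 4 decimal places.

0.1429

Let h(s) be the probability of absorption at Recovered starting from transient state s. Then h(Recovered) = 1 and h(Critical) = 0. By first-step analysis:
h(Severe) = 0.3·0 + 0.4·h(Severe) + 0.3·h(Healthy)
h(Healthy) = 0.5·0 + 0.2·h(Severe) + 0.1·1 + 0.2·h(Healthy)
Solving: h(Severe) = 0.0714, h(Healthy) = 0.1429.
Starting from Healthy, the probability is 0.1429.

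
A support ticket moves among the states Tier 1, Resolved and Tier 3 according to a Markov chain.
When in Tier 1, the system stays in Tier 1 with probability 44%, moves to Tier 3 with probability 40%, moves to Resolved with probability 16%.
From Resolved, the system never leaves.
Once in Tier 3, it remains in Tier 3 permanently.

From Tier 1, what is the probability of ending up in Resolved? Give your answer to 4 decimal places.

Let h(s) be the probability of absorption at Resolved starting from transient state s. Then h(Resolved) = 1 and h(Tier 3) = 0. By first-step analysis:
h(Tier 1) = 0.44·h(Tier 1) + 0.16·1 + 0.4·0
Solving: h(Tier 1) = 0.2857.
Starting from Tier 1, the probability is 0.2857.

0.2857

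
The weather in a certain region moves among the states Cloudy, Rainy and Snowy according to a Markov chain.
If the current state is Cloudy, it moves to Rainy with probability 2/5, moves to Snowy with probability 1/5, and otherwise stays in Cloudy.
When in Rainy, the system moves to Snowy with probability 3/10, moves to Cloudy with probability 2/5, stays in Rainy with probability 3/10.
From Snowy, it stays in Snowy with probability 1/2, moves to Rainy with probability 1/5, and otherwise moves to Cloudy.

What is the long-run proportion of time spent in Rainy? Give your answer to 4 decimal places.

Let the stationary distribution be π with π = πP and π_1 + π_2 + π_3 = 1.
π_1 = 0.4·π_1 + 0.4·π_2 + 0.3·π_3
π_2 = 0.4·π_1 + 0.3·π_2 + 0.2·π_3
Solving with the normalization constraint gives π = (0.3671, 0.3038, 0.3291).
So the stationary probability of Rainy is 0.3038.

0.3038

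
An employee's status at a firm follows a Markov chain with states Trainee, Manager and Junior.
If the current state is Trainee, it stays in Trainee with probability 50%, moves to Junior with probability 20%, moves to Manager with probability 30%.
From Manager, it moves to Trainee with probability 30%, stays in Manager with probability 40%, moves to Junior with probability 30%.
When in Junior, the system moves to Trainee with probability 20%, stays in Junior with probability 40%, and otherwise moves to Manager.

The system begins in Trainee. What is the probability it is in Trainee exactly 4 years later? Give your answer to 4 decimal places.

0.3409

Propagate the distribution vector 4 years from Trainee.
After 0 years: (1.0000, 0.0000, 0.0000)
After 1 year: (0.5000, 0.3000, 0.2000)
After 2 years: (0.3800, 0.3500, 0.2700)
After 3 years: (0.3490, 0.3620, 0.2890)
After 4 years: (0.3409, 0.3651, 0.2940)
P(in Trainee after 4 years) = 0.3409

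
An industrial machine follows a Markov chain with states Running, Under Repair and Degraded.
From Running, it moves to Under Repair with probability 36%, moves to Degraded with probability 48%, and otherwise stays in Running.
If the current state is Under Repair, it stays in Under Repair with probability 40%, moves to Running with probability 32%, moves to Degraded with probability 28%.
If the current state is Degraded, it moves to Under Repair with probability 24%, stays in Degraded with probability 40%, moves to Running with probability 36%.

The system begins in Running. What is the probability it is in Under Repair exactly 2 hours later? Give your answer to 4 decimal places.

0.3168

Sum over the intermediate state after 1 hour:
P = P(Running→Running)·P(Running→Under Repair) + P(Running→Under Repair)·P(Under Repair→Under Repair) + P(Running→Degraded)·P(Degraded→Under Repair)
  = 0.16×0.36 + 0.36×0.4 + 0.48×0.24
  = 0.0576 + 0.1440 + 0.1152 = 0.3168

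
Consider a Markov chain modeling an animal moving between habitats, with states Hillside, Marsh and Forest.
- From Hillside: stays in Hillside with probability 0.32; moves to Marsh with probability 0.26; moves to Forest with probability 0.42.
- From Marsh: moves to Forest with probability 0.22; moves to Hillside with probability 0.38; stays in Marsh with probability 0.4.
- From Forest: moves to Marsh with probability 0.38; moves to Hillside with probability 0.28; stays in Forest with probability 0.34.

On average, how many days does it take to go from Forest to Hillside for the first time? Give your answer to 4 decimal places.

3.1370

Let t(s) be the expected number of days to first reach Hillside from state s, with t(Hillside) = 0. Conditioning on the first day:
t(Marsh) = 1 + 0.4·t(Marsh) + 0.22·t(Forest)
t(Forest) = 1 + 0.38·t(Marsh) + 0.34·t(Forest)
Solving: t(Marsh) = 2.8169, t(Forest) = 3.1370.
Expected days from Forest to Hillside: 3.1370.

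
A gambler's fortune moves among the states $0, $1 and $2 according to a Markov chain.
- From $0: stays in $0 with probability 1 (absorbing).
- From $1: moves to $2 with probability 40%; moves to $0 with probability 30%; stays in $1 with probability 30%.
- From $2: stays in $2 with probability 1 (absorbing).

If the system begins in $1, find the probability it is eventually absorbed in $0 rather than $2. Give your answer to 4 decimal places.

Let h(s) be the probability of absorption at $0 starting from transient state s. Then h($0) = 1 and h($2) = 0. By first-step analysis:
h($1) = 0.3·1 + 0.3·h($1) + 0.4·0
Solving: h($1) = 0.4286.
Starting from $1, the probability is 0.4286.

0.4286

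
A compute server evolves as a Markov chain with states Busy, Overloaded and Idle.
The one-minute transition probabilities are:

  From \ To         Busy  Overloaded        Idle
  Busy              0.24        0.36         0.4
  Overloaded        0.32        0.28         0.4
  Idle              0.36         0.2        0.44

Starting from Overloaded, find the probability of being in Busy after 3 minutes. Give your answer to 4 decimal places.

Propagate the distribution vector 3 minutes from Overloaded.
After 0 minutes: (0.0000, 1.0000, 0.0000)
After 1 minute: (0.3200, 0.2800, 0.4000)
After 2 minutes: (0.3104, 0.2736, 0.4160)
After 3 minutes: (0.3118, 0.2716, 0.4166)
P(in Busy after 3 minutes) = 0.3118

0.3118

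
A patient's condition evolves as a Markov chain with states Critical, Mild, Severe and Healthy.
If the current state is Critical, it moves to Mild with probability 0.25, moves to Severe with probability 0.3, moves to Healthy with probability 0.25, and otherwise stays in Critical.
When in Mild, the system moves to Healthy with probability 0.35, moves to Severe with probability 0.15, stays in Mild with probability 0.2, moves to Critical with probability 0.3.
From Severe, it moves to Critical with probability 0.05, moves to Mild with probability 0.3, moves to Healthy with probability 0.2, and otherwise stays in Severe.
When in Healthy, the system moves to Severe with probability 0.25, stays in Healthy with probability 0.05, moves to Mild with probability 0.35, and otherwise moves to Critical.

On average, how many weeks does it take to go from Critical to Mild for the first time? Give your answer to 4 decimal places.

3.4906

Let t(s) be the expected number of weeks to first reach Mild from state s, with t(Mild) = 0. Conditioning on the first week:
t(Critical) = 1 + 0.2·t(Critical) + 0.3·t(Severe) + 0.25·t(Healthy)
t(Severe) = 1 + 0.05·t(Critical) + 0.45·t(Severe) + 0.2·t(Healthy)
t(Healthy) = 1 + 0.35·t(Critical) + 0.25·t(Severe) + 0.05·t(Healthy)
Solving: t(Critical) = 3.4906, t(Severe) = 3.3019, t(Healthy) = 3.2075.
Expected weeks from Critical to Mild: 3.4906.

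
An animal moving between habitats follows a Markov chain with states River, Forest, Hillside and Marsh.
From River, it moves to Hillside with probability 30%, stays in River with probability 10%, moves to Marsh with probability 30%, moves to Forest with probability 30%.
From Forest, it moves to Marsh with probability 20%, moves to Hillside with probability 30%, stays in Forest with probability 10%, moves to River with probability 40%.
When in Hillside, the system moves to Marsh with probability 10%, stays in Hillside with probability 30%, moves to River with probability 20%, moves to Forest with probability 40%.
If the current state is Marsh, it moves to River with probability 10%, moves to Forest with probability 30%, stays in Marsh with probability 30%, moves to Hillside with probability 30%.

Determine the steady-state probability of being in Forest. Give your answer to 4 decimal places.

0.2750

Let the stationary distribution be π with π = πP and π_1 + π_2 + π_3 + π_4 = 1.
π_1 = 0.1·π_1 + 0.4·π_2 + 0.2·π_3 + 0.1·π_4
π_2 = 0.3·π_1 + 0.1·π_2 + 0.4·π_3 + 0.3·π_4
π_3 = 0.3·π_1 + 0.3·π_2 + 0.3·π_3 + 0.3·π_4
Solving with the normalization constraint gives π = (0.2125, 0.2750, 0.3000, 0.2125).
So the stationary probability of Forest is 0.2750.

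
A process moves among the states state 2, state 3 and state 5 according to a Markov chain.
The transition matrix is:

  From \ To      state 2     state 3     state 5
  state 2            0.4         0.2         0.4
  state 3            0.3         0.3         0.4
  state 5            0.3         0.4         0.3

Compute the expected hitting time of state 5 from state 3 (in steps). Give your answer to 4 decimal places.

Let t(s) be the expected number of steps to first reach state 5 from state s, with t(state 5) = 0. Conditioning on the first step:
t(state 2) = 1 + 0.4·t(state 2) + 0.2·t(state 3)
t(state 3) = 1 + 0.3·t(state 2) + 0.3·t(state 3)
Solving: t(state 2) = 2.5000, t(state 3) = 2.5000.
Expected steps from state 3 to state 5: 2.5000.

2.5000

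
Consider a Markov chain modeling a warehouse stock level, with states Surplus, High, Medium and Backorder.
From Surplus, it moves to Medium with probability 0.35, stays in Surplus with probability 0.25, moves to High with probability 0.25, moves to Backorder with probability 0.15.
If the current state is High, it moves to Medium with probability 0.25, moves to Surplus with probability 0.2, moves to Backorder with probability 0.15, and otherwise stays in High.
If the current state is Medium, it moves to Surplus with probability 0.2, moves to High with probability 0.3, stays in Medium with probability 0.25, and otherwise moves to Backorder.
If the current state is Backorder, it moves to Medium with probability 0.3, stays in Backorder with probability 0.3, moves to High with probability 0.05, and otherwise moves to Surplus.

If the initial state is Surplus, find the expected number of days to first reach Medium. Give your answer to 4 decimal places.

Let t(s) be the expected number of days to first reach Medium from state s, with t(Medium) = 0. Conditioning on the first day:
t(Surplus) = 1 + 0.25·t(Surplus) + 0.25·t(High) + 0.15·t(Backorder)
t(High) = 1 + 0.2·t(Surplus) + 0.4·t(High) + 0.15·t(Backorder)
t(Backorder) = 1 + 0.35·t(Surplus) + 0.05·t(High) + 0.3·t(Backorder)
Solving: t(Surplus) = 3.1654, t(High) = 3.5378, t(Backorder) = 3.2640.
Expected days from Surplus to Medium: 3.1654.

3.1654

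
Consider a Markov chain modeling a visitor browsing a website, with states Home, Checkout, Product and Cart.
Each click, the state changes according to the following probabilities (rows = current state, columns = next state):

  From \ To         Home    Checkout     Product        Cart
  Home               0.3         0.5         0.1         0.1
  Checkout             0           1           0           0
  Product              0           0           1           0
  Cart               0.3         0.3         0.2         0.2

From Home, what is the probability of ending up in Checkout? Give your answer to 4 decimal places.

Let h(s) be the probability of absorption at Checkout starting from transient state s. Then h(Checkout) = 1 and h(Product) = 0. By first-step analysis:
h(Home) = 0.3·h(Home) + 0.5·1 + 0.1·0 + 0.1·h(Cart)
h(Cart) = 0.3·h(Home) + 0.3·1 + 0.2·0 + 0.2·h(Cart)
Solving: h(Home) = 0.8113, h(Cart) = 0.6792.
Starting from Home, the probability is 0.8113.

0.8113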